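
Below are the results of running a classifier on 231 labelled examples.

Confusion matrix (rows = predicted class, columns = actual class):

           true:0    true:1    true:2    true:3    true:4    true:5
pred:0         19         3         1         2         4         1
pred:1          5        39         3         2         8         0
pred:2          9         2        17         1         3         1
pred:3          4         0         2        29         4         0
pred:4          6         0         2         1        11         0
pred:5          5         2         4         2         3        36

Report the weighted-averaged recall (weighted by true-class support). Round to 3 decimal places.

Per-class recall (TP/(TP+FN)):
  0: TP=19, FN=5+9+4+6+5=29 → 19/48 = 0.3958
  1: TP=39, FN=3+2+0+0+2=7 → 39/46 = 0.8478
  2: TP=17, FN=1+3+2+2+4=12 → 17/29 = 0.5862
  3: TP=29, FN=2+2+1+1+2=8 → 29/37 = 0.7838
  4: TP=11, FN=4+8+3+4+3=22 → 11/33 = 0.3333
  5: TP=36, FN=1+0+1+0+0=2 → 36/38 = 0.9474
Weighted-recall = Σ (supportᵢ/N)·recallᵢ with N=231: (48/231)·0.3958 + (46/231)·0.8478 + (29/231)·0.5862 + (37/231)·0.7838 + (33/231)·0.3333 + (38/231)·0.9474 = 0.654

0.654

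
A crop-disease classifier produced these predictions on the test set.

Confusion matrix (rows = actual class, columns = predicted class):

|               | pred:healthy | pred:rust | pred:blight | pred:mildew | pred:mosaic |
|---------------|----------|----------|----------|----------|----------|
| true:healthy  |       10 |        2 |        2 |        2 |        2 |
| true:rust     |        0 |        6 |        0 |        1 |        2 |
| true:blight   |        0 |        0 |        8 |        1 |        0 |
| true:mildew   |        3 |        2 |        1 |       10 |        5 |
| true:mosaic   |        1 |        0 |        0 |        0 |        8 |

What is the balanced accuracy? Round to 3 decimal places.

0.695

Balanced accuracy = mean of per-class recall.
  healthy: recall = 10/18 = 0.5556
  rust: recall = 6/9 = 0.6667
  blight: recall = 8/9 = 0.8889
  mildew: recall = 10/21 = 0.4762
  mosaic: recall = 8/9 = 0.8889
Mean = (0.5556 + 0.6667 + 0.8889 + 0.4762 + 0.8889) / 5 = 0.695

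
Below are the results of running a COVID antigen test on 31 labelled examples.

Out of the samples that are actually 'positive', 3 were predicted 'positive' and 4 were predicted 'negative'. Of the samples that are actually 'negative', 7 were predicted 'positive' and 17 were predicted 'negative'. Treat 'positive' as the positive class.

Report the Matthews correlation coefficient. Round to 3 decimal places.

MCC = (TP·TN − FP·FN) / √((TP+FP)(TP+FN)(TN+FP)(TN+FN))
Numerator = 3·17 − 7·4 = 23
Denominator = √(10·7·24·21) = √35280 = 187.8297
MCC = 23 / 187.8297 = 0.122

0.122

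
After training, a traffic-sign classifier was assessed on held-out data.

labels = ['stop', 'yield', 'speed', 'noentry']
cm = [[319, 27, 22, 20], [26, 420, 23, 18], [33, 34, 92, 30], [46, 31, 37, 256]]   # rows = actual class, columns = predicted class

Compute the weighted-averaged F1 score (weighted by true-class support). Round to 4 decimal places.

Per-class F1 score (2·TP/(2·TP+FP+FN)):
  stop: TP=319, FP=26+33+46=105, FN=27+22+20=69 → 638/812 = 0.78571
  yield: TP=420, FP=27+34+31=92, FN=26+23+18=67 → 840/999 = 0.84084
  speed: TP=92, FP=22+23+37=82, FN=33+34+30=97 → 184/363 = 0.50689
  noentry: TP=256, FP=20+18+30=68, FN=46+31+37=114 → 512/694 = 0.73775
Weighted-F1 score = Σ (supportᵢ/N)·F1 scoreᵢ with N=1434: (388/1434)·0.78571 + (487/1434)·0.84084 + (189/1434)·0.50689 + (370/1434)·0.73775 = 0.7553

0.7553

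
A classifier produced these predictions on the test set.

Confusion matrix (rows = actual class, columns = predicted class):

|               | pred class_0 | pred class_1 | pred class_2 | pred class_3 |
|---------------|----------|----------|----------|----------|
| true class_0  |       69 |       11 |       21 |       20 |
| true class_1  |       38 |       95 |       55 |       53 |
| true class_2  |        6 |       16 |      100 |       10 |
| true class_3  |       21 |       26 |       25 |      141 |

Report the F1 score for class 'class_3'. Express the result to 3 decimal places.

One-vs-rest for 'class_3': TP = diagonal; FP = other classes predicted 'class_3'; FN = 'class_3' predicted as other.
F1 score = 2·TP/(2·TP+FP+FN).
class_3: TP=141, FP=20+53+10=83, FN=21+26+25=72 → 282/437 = 0.6453

0.645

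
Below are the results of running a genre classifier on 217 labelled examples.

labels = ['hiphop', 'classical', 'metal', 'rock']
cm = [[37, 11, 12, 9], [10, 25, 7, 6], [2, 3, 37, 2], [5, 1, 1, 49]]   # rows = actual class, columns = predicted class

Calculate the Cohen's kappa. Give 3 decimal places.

0.575

Observed agreement pₒ = trace/N = 148/217 = 0.6820
Expected agreement pₑ = Σ (rowᵢ·colᵢ)/N² = (69·54 + 48·40 + 44·57 + 56·66)/217² = 0.2517
κ = (pₒ − pₑ)/(1 − pₑ) = (0.6820 − 0.2517)/(1 − 0.2517) = 0.575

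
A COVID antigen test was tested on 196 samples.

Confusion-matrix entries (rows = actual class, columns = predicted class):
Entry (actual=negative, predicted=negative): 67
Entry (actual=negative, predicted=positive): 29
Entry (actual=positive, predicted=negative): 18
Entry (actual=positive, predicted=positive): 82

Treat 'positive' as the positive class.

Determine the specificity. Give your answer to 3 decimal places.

Specificity = TN/(TN+FP) = 67/(67+29) = 0.698

0.698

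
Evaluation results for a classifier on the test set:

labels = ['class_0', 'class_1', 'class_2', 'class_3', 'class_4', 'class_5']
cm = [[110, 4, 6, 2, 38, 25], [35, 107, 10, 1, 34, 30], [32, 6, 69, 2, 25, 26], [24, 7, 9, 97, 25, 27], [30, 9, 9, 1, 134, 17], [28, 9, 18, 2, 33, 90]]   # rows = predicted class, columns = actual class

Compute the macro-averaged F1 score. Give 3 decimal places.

0.541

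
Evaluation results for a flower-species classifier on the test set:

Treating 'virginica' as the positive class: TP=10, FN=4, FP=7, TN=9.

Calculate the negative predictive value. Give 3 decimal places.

0.692

NPV = TN/(TN+FN) = 9/(9+4) = 0.692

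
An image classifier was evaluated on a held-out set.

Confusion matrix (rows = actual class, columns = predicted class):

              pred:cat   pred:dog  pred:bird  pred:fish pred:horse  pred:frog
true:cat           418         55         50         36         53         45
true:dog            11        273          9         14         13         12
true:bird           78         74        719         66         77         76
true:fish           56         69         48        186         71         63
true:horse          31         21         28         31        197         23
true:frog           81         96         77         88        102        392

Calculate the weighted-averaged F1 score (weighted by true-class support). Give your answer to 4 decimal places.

Per-class F1 score (2·TP/(2·TP+FP+FN)):
  cat: TP=418, FP=11+78+56+31+81=257, FN=55+50+36+53+45=239 → 836/1332 = 0.62763
  dog: TP=273, FP=55+74+69+21+96=315, FN=11+9+14+13+12=59 → 546/920 = 0.59348
  bird: TP=719, FP=50+9+48+28+77=212, FN=78+74+66+77+76=371 → 1438/2021 = 0.71153
  fish: TP=186, FP=36+14+66+31+88=235, FN=56+69+48+71+63=307 → 372/914 = 0.40700
  horse: TP=197, FP=53+13+77+71+102=316, FN=31+21+28+31+23=134 → 394/844 = 0.46682
  frog: TP=392, FP=45+12+76+63+23=219, FN=81+96+77+88+102=444 → 784/1447 = 0.54181
Weighted-F1 score = Σ (supportᵢ/N)·F1 scoreᵢ with N=3739: (657/3739)·0.62763 + (332/3739)·0.59348 + (1090/3739)·0.71153 + (493/3739)·0.40700 + (331/3739)·0.46682 + (836/3739)·0.54181 = 0.5865

0.5865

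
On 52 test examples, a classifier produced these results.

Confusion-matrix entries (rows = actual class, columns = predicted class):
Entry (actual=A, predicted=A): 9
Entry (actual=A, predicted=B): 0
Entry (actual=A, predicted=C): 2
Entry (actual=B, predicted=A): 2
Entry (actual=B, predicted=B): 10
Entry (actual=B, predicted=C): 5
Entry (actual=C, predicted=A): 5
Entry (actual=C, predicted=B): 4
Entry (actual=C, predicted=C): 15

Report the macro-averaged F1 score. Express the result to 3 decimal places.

0.655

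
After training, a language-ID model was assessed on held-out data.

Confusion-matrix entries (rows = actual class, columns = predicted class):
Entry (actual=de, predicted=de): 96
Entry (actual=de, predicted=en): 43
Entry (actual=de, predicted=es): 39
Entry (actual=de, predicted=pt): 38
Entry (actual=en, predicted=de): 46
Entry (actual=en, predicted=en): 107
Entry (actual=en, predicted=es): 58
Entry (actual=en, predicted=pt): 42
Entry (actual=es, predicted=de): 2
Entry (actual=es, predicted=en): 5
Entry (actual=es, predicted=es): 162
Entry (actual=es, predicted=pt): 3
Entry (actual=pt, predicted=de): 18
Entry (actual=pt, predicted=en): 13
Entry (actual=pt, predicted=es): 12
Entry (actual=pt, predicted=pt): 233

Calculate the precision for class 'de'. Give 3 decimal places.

One-vs-rest for 'de': TP = diagonal; FP = other classes predicted 'de'; FN = 'de' predicted as other.
precision = TP/(TP+FP).
de: TP=96, FP=46+2+18=66 → 96/162 = 0.5926

0.593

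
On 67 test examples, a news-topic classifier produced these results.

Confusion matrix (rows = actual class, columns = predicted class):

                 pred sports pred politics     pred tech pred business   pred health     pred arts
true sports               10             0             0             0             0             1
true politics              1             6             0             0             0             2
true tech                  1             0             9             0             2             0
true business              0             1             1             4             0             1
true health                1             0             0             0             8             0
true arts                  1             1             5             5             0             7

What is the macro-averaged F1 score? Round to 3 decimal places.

Per-class F1 score (2·TP/(2·TP+FP+FN)):
  sports: TP=10, FP=1+1+0+1+1=4, FN=0+0+0+0+1=1 → 20/25 = 0.8000
  politics: TP=6, FP=0+0+1+0+1=2, FN=1+0+0+0+2=3 → 12/17 = 0.7059
  tech: TP=9, FP=0+0+1+0+5=6, FN=1+0+0+2+0=3 → 18/27 = 0.6667
  business: TP=4, FP=0+0+0+0+5=5, FN=0+1+1+0+1=3 → 8/16 = 0.5000
  health: TP=8, FP=0+0+2+0+0=2, FN=1+0+0+0+0=1 → 16/19 = 0.8421
  arts: TP=7, FP=1+2+0+1+0=4, FN=1+1+5+5+0=12 → 14/30 = 0.4667
Macro-F1 score = mean = (0.8000 + 0.7059 + 0.6667 + 0.5000 + 0.8421 + 0.4667) / 6 = 0.664

0.664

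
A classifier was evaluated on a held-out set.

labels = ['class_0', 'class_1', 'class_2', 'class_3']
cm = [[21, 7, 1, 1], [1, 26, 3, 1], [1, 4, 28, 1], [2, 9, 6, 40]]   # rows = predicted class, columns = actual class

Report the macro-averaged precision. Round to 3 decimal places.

0.766

Per-class precision (TP/(TP+FP)):
  class_0: TP=21, FP=7+1+1=9 → 21/30 = 0.7000
  class_1: TP=26, FP=1+3+1=5 → 26/31 = 0.8387
  class_2: TP=28, FP=1+4+1=6 → 28/34 = 0.8235
  class_3: TP=40, FP=2+9+6=17 → 40/57 = 0.7018
Macro-precision = mean = (0.7000 + 0.8387 + 0.8235 + 0.7018) / 4 = 0.766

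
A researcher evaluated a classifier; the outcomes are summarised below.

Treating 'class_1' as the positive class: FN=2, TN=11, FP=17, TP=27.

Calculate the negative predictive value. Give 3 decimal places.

0.846

NPV = TN/(TN+FN) = 11/(11+2) = 0.846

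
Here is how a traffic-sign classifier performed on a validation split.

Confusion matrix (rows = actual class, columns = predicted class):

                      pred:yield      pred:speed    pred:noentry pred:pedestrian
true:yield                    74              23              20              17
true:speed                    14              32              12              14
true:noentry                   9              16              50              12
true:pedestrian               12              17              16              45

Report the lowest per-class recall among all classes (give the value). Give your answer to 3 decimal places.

Per-class recall (TP/(TP+FN)):
  yield: TP=74, FN=23+20+17=60 → 74/134 = 0.5522
  speed: TP=32, FN=14+12+14=40 → 32/72 = 0.4444
  noentry: TP=50, FN=9+16+12=37 → 50/87 = 0.5747
  pedestrian: TP=45, FN=12+17+16=45 → 45/90 = 0.5000
Lowest is class 'speed' with recall = 0.444.

0.444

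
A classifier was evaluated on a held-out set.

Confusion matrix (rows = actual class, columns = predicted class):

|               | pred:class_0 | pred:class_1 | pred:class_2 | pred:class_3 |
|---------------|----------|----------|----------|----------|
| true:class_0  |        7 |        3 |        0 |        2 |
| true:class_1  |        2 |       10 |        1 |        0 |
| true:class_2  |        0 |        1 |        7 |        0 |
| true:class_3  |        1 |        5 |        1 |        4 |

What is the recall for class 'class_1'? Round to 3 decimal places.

Take TP from the diagonal, FP from the rest of the 'class_1' prediction marginal, FN from the rest of the 'class_1' actual marginal.
recall = TP/(TP+FN).
class_1: TP=10, FN=2+1+0=3 → 10/13 = 0.7692

0.769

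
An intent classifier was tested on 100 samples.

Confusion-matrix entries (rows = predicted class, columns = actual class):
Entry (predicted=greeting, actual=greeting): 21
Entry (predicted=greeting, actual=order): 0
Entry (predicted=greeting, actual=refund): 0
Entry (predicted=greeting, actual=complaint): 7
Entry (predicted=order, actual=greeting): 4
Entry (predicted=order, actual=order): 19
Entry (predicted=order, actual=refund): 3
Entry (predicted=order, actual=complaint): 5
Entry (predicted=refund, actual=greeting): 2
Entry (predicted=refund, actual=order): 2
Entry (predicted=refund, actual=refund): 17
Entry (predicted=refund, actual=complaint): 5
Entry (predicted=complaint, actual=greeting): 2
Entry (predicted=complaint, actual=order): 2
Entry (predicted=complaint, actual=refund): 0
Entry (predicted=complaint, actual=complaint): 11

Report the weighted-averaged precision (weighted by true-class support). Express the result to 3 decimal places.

Per-class precision (TP/(TP+FP)):
  greeting: TP=21, FP=0+0+7=7 → 21/28 = 0.7500
  order: TP=19, FP=4+3+5=12 → 19/31 = 0.6129
  refund: TP=17, FP=2+2+5=9 → 17/26 = 0.6538
  complaint: TP=11, FP=2+2+0=4 → 11/15 = 0.7333
Weighted-precision = Σ (supportᵢ/N)·precisionᵢ with N=100: (29/100)·0.7500 + (23/100)·0.6129 + (20/100)·0.6538 + (28/100)·0.7333 = 0.695

0.695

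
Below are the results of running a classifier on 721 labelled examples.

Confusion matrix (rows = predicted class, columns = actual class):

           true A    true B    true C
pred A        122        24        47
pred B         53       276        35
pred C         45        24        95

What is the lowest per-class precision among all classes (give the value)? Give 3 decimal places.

Per-class precision (TP/(TP+FP)):
  A: TP=122, FP=24+47=71 → 122/193 = 0.6321
  B: TP=276, FP=53+35=88 → 276/364 = 0.7582
  C: TP=95, FP=45+24=69 → 95/164 = 0.5793
Lowest is class 'C' with precision = 0.579.

0.579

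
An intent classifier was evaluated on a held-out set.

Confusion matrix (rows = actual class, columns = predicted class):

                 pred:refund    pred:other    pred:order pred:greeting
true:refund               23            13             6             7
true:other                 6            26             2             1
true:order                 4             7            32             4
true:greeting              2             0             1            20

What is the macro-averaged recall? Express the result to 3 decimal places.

Per-class recall (TP/(TP+FN)):
  refund: TP=23, FN=13+6+7=26 → 23/49 = 0.4694
  other: TP=26, FN=6+2+1=9 → 26/35 = 0.7429
  order: TP=32, FN=4+7+4=15 → 32/47 = 0.6809
  greeting: TP=20, FN=2+0+1=3 → 20/23 = 0.8696
Macro-recall = mean = (0.4694 + 0.7429 + 0.6809 + 0.8696) / 4 = 0.691

0.691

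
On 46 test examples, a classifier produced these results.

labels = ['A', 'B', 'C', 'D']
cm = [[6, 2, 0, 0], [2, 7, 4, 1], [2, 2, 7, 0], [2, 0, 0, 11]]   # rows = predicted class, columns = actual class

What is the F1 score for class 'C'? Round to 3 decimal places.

0.636

Take TP from the diagonal, FP from the rest of the 'C' prediction marginal, FN from the rest of the 'C' actual marginal.
F1 score = 2·TP/(2·TP+FP+FN).
C: TP=7, FP=2+2+0=4, FN=0+4+0=4 → 14/22 = 0.6364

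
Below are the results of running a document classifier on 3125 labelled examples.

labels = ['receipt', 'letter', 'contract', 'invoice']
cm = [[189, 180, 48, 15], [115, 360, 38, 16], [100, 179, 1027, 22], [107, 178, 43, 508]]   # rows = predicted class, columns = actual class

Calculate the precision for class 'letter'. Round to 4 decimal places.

One-vs-rest for 'letter': TP = diagonal; FP = other classes predicted 'letter'; FN = 'letter' predicted as other.
precision = TP/(TP+FP).
letter: TP=360, FP=115+38+16=169 → 360/529 = 0.68053

0.6805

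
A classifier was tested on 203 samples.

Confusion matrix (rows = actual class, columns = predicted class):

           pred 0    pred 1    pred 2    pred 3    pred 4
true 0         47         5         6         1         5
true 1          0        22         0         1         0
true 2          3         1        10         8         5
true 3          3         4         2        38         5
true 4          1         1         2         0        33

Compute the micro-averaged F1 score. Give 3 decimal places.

0.739

Micro-averaging pools counts across classes: ΣTP=150, ΣFP=53, ΣFN=53.
Micro-F1 score = 2·TP/(2·TP+FP+FN) on pooled counts = 0.739 (equals overall accuracy in single-label multiclass).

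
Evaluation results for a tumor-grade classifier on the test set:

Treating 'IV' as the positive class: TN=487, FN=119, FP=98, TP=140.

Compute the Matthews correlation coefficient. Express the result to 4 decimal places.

0.3823

MCC = (TP·TN − FP·FN) / √((TP+FP)(TP+FN)(TN+FP)(TN+FN))
Numerator = 140·487 − 98·119 = 56518
Denominator = √(238·259·585·606) = √21852705420 = 147826.6059
MCC = 56518 / 147826.6059 = 0.3823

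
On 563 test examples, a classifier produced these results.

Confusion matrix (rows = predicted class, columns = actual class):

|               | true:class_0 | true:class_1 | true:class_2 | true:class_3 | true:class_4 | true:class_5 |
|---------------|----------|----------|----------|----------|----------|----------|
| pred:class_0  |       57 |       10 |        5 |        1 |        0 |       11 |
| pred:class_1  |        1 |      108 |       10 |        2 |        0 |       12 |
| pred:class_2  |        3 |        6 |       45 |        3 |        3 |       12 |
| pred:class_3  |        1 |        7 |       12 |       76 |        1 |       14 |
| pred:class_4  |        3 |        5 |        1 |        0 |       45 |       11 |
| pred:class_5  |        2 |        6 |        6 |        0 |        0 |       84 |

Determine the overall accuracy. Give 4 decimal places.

Accuracy = trace / total = (57+108+45+76+45+84=415) / 563 = 415/563 = 0.7371

0.7371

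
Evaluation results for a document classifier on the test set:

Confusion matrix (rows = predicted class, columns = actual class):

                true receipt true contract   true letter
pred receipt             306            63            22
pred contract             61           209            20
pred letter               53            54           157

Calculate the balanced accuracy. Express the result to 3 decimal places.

0.720

Balanced accuracy = mean of per-class recall.
  receipt: recall = 306/420 = 0.7286
  contract: recall = 209/326 = 0.6411
  letter: recall = 157/199 = 0.7889
Mean = (0.7286 + 0.6411 + 0.7889) / 3 = 0.720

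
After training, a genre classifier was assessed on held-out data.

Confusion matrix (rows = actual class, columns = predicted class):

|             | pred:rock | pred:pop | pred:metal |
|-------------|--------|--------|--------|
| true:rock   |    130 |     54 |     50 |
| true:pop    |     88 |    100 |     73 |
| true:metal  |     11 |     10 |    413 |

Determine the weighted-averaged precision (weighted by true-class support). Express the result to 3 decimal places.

Per-class precision (TP/(TP+FP)):
  rock: TP=130, FP=88+11=99 → 130/229 = 0.5677
  pop: TP=100, FP=54+10=64 → 100/164 = 0.6098
  metal: TP=413, FP=50+73=123 → 413/536 = 0.7705
Weighted-precision = Σ (supportᵢ/N)·precisionᵢ with N=929: (234/929)·0.5677 + (261/929)·0.6098 + (434/929)·0.7705 = 0.674

0.674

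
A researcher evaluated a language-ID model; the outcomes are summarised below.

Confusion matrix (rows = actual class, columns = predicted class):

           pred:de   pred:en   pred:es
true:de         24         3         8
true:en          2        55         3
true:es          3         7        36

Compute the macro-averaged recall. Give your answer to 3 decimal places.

0.795

Per-class recall (TP/(TP+FN)):
  de: TP=24, FN=3+8=11 → 24/35 = 0.6857
  en: TP=55, FN=2+3=5 → 55/60 = 0.9167
  es: TP=36, FN=3+7=10 → 36/46 = 0.7826
Macro-recall = mean = (0.6857 + 0.9167 + 0.7826) / 3 = 0.795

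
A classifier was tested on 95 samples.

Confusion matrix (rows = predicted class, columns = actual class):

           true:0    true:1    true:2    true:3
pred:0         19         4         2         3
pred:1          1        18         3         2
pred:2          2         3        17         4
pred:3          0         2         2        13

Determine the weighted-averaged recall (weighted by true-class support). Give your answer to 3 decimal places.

Per-class recall (TP/(TP+FN)):
  0: TP=19, FN=1+2+0=3 → 19/22 = 0.8636
  1: TP=18, FN=4+3+2=9 → 18/27 = 0.6667
  2: TP=17, FN=2+3+2=7 → 17/24 = 0.7083
  3: TP=13, FN=3+2+4=9 → 13/22 = 0.5909
Weighted-recall = Σ (supportᵢ/N)·recallᵢ with N=95: (22/95)·0.8636 + (27/95)·0.6667 + (24/95)·0.7083 + (22/95)·0.5909 = 0.705

0.705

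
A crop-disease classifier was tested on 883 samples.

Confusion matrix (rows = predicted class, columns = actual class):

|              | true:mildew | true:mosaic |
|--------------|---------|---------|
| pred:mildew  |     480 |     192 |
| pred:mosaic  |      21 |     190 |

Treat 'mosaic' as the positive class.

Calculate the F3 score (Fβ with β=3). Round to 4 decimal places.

0.5207

Fβ = (1+β²)·TP / ((1+β²)·TP + β²·FN + FP), with β²=9
= 10·190 / (10·190 + 9·192 + 21) = 0.5207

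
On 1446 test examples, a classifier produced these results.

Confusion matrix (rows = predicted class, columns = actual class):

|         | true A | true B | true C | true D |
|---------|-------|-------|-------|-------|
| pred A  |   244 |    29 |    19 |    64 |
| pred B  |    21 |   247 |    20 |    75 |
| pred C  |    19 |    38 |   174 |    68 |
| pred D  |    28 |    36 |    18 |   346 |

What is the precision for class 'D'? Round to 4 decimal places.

precision = TP/(TP+FP).
D: TP=346, FP=28+36+18=82 → 346/428 = 0.80841

0.8084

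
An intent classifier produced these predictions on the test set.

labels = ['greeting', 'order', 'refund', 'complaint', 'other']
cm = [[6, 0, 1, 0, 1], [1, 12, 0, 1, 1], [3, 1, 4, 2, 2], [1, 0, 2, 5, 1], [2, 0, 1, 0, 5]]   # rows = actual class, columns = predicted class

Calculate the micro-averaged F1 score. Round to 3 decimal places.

Micro-averaging pools counts across classes: ΣTP=32, ΣFP=20, ΣFN=20.
Micro-F1 score = 2·TP/(2·TP+FP+FN) on pooled counts = 0.615 (equals overall accuracy in single-label multiclass).

0.615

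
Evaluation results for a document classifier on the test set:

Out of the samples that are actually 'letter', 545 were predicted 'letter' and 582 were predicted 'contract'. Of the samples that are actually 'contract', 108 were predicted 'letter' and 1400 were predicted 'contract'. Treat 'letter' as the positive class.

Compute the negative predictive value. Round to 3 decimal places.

NPV = TN/(TN+FN) = 1400/(1400+582) = 0.706

0.706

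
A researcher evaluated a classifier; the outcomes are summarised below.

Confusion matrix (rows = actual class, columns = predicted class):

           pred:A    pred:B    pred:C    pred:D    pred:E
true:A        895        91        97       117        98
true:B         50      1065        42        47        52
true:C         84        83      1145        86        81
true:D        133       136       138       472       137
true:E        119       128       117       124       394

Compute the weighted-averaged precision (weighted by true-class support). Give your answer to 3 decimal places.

0.661

Per-class precision (TP/(TP+FP)):
  A: TP=895, FP=50+84+133+119=386 → 895/1281 = 0.6987
  B: TP=1065, FP=91+83+136+128=438 → 1065/1503 = 0.7086
  C: TP=1145, FP=97+42+138+117=394 → 1145/1539 = 0.7440
  D: TP=472, FP=117+47+86+124=374 → 472/846 = 0.5579
  E: TP=394, FP=98+52+81+137=368 → 394/762 = 0.5171
Weighted-precision = Σ (supportᵢ/N)·precisionᵢ with N=5931: (1298/5931)·0.6987 + (1256/5931)·0.7086 + (1479/5931)·0.7440 + (1016/5931)·0.5579 + (882/5931)·0.5171 = 0.661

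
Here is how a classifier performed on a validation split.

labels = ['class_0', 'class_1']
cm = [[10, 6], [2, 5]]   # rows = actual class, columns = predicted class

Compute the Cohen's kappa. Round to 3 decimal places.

Observed agreement pₒ = trace/N = 15/23 = 0.6522
Expected agreement pₑ = Σ (rowᵢ·colᵢ)/N² = (16·12 + 7·11)/23² = 0.5085
κ = (pₒ − pₑ)/(1 − pₑ) = (0.6522 − 0.5085)/(1 − 0.5085) = 0.292

0.292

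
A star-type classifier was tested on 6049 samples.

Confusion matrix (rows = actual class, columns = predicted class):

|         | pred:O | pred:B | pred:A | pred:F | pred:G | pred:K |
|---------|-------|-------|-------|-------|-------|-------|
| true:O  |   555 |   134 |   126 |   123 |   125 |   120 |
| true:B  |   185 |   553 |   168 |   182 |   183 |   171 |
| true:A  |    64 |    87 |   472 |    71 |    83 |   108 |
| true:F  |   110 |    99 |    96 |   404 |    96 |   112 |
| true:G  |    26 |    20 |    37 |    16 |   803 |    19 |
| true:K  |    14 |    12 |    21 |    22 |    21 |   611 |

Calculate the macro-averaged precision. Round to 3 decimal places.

0.558

Per-class precision (TP/(TP+FP)):
  O: TP=555, FP=185+64+110+26+14=399 → 555/954 = 0.5818
  B: TP=553, FP=134+87+99+20+12=352 → 553/905 = 0.6110
  A: TP=472, FP=126+168+96+37+21=448 → 472/920 = 0.5130
  F: TP=404, FP=123+182+71+16+22=414 → 404/818 = 0.4939
  G: TP=803, FP=125+183+83+96+21=508 → 803/1311 = 0.6125
  K: TP=611, FP=120+171+108+112+19=530 → 611/1141 = 0.5355
Macro-precision = mean = (0.5818 + 0.6110 + 0.5130 + 0.4939 + 0.6125 + 0.5355) / 6 = 0.558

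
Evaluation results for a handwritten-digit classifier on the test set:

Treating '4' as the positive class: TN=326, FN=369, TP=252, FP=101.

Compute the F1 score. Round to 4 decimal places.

Precision = TP/(TP+FP) = 252/353 = 0.7139
Recall = TP/(TP+FN) = 252/621 = 0.4058
F1 = 2·TP/(2·TP+FP+FN) = 504/974 = 0.5175

0.5175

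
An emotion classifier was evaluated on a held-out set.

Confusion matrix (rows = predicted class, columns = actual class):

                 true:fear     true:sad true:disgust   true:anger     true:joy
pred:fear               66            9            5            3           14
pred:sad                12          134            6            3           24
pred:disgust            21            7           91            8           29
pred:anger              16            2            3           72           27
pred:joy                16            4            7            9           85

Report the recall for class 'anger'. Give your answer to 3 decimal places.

One-vs-rest for 'anger': TP = diagonal; FP = other classes predicted 'anger'; FN = 'anger' predicted as other.
recall = TP/(TP+FN).
anger: TP=72, FN=3+3+8+9=23 → 72/95 = 0.7579

0.758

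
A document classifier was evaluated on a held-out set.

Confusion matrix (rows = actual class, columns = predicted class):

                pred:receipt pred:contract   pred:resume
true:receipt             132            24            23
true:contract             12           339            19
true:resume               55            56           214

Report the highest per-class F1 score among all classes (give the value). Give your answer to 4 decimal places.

0.8593

Per-class F1 score (2·TP/(2·TP+FP+FN)):
  receipt: TP=132, FP=12+55=67, FN=24+23=47 → 264/378 = 0.69841
  contract: TP=339, FP=24+56=80, FN=12+19=31 → 678/789 = 0.85932
  resume: TP=214, FP=23+19=42, FN=55+56=111 → 428/581 = 0.73666
Highest is class 'contract' with F1 score = 0.8593.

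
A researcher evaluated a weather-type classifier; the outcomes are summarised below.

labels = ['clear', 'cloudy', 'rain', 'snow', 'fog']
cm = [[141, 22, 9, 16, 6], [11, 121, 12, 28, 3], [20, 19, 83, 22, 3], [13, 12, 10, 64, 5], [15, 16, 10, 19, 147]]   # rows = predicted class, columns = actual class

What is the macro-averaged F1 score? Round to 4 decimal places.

Per-class F1 score (2·TP/(2·TP+FP+FN)):
  clear: TP=141, FP=22+9+16+6=53, FN=11+20+13+15=59 → 282/394 = 0.71574
  cloudy: TP=121, FP=11+12+28+3=54, FN=22+19+12+16=69 → 242/365 = 0.66301
  rain: TP=83, FP=20+19+22+3=64, FN=9+12+10+10=41 → 166/271 = 0.61255
  snow: TP=64, FP=13+12+10+5=40, FN=16+28+22+19=85 → 128/253 = 0.50593
  fog: TP=147, FP=15+16+10+19=60, FN=6+3+3+5=17 → 294/371 = 0.79245
Macro-F1 score = mean = (0.71574 + 0.66301 + 0.61255 + 0.50593 + 0.79245) / 5 = 0.6579

0.6579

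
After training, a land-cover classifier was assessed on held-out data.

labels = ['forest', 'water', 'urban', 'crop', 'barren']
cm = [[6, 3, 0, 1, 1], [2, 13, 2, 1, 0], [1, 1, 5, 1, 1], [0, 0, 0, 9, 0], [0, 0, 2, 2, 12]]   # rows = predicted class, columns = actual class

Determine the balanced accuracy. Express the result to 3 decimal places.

0.697

Balanced accuracy = mean of per-class recall.
  forest: recall = 6/9 = 0.6667
  water: recall = 13/17 = 0.7647
  urban: recall = 5/9 = 0.5556
  crop: recall = 9/14 = 0.6429
  barren: recall = 12/14 = 0.8571
Mean = (0.6667 + 0.7647 + 0.5556 + 0.6429 + 0.8571) / 5 = 0.697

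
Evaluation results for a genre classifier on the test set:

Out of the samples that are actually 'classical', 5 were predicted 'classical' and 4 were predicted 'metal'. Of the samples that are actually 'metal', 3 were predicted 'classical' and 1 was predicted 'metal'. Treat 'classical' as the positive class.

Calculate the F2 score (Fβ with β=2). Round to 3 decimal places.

0.568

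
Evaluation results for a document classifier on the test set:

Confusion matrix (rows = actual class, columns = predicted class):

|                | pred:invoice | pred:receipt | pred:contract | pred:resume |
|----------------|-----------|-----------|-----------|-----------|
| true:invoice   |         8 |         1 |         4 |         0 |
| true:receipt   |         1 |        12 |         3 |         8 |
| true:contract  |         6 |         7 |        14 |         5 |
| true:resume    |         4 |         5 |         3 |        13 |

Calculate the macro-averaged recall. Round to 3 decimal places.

0.518

Per-class recall (TP/(TP+FN)):
  invoice: TP=8, FN=1+4+0=5 → 8/13 = 0.6154
  receipt: TP=12, FN=1+3+8=12 → 12/24 = 0.5000
  contract: TP=14, FN=6+7+5=18 → 14/32 = 0.4375
  resume: TP=13, FN=4+5+3=12 → 13/25 = 0.5200
Macro-recall = mean = (0.6154 + 0.5000 + 0.4375 + 0.5200) / 4 = 0.518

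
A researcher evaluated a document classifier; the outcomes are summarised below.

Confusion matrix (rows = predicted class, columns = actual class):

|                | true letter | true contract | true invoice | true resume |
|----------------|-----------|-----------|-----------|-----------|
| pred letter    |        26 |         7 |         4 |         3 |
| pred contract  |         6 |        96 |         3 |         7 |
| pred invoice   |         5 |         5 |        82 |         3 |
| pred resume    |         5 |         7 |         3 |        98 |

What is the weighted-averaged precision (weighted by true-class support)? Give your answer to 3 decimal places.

0.838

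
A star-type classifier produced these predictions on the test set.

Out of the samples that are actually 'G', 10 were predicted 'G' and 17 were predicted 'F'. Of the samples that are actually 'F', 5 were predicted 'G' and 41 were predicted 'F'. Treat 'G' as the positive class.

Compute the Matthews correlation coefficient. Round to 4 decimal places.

MCC = (TP·TN − FP·FN) / √((TP+FP)(TP+FN)(TN+FP)(TN+FN))
Numerator = 10·41 − 5·17 = 325
Denominator = √(15·27·46·58) = √1080540 = 1039.4903
MCC = 325 / 1039.4903 = 0.3127

0.3127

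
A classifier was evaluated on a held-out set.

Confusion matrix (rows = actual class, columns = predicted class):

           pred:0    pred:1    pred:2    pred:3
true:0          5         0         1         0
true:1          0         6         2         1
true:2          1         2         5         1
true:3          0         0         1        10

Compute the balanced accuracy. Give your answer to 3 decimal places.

0.741

Balanced accuracy = mean of per-class recall.
  0: recall = 5/6 = 0.8333
  1: recall = 6/9 = 0.6667
  2: recall = 5/9 = 0.5556
  3: recall = 10/11 = 0.9091
Mean = (0.8333 + 0.6667 + 0.5556 + 0.9091) / 4 = 0.741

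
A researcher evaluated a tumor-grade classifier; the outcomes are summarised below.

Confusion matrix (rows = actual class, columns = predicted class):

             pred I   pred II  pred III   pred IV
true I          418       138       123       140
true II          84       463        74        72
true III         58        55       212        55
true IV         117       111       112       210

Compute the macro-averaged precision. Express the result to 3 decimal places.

0.517

Per-class precision (TP/(TP+FP)):
  I: TP=418, FP=84+58+117=259 → 418/677 = 0.6174
  II: TP=463, FP=138+55+111=304 → 463/767 = 0.6037
  III: TP=212, FP=123+74+112=309 → 212/521 = 0.4069
  IV: TP=210, FP=140+72+55=267 → 210/477 = 0.4403
Macro-precision = mean = (0.6174 + 0.6037 + 0.4069 + 0.4403) / 4 = 0.517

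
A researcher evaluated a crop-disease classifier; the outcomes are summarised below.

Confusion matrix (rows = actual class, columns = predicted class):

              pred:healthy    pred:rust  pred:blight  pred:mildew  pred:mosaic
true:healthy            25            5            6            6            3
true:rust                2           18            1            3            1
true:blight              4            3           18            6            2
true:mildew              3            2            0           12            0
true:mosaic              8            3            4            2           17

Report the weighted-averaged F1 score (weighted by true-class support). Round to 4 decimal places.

Per-class F1 score (2·TP/(2·TP+FP+FN)):
  healthy: TP=25, FP=2+4+3+8=17, FN=5+6+6+3=20 → 50/87 = 0.57471
  rust: TP=18, FP=5+3+2+3=13, FN=2+1+3+1=7 → 36/56 = 0.64286
  blight: TP=18, FP=6+1+0+4=11, FN=4+3+6+2=15 → 36/62 = 0.58065
  mildew: TP=12, FP=6+3+6+2=17, FN=3+2+0+0=5 → 24/46 = 0.52174
  mosaic: TP=17, FP=3+1+2+0=6, FN=8+3+4+2=17 → 34/57 = 0.59649
Weighted-F1 score = Σ (supportᵢ/N)·F1 scoreᵢ with N=154: (45/154)·0.57471 + (25/154)·0.64286 + (33/154)·0.58065 + (17/154)·0.52174 + (34/154)·0.59649 = 0.5860

0.5860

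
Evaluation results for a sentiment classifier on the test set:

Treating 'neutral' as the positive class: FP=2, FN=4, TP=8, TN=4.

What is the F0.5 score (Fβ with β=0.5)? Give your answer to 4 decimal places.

0.7692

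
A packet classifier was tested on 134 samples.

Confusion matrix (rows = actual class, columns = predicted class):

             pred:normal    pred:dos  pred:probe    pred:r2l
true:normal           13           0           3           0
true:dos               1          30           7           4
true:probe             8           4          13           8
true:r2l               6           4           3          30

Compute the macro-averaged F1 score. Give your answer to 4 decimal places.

0.6219

Per-class F1 score (2·TP/(2·TP+FP+FN)):
  normal: TP=13, FP=1+8+6=15, FN=0+3+0=3 → 26/44 = 0.59091
  dos: TP=30, FP=0+4+4=8, FN=1+7+4=12 → 60/80 = 0.75000
  probe: TP=13, FP=3+7+3=13, FN=8+4+8=20 → 26/59 = 0.44068
  r2l: TP=30, FP=0+4+8=12, FN=6+4+3=13 → 60/85 = 0.70588
Macro-F1 score = mean = (0.59091 + 0.75000 + 0.44068 + 0.70588) / 4 = 0.6219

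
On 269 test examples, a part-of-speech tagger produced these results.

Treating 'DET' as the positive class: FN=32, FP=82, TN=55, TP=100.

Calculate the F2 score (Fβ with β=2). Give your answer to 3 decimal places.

0.704

Fβ = (1+β²)·TP / ((1+β²)·TP + β²·FN + FP), with β²=4
= 5·100 / (5·100 + 4·32 + 82) = 0.704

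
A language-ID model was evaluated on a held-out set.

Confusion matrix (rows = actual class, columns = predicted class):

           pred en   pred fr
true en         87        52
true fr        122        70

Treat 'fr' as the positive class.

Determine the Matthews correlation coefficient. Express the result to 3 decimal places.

-0.010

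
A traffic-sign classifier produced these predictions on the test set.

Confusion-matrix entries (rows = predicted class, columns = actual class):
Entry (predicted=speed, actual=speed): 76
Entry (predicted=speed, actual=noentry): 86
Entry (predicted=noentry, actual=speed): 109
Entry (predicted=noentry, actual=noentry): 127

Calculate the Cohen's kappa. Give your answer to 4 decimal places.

0.0071

Observed agreement pₒ = trace/N = 203/398 = 0.51005
Expected agreement pₑ = Σ (rowᵢ·colᵢ)/N² = (185·162 + 213·236)/398² = 0.50654
κ = (pₒ − pₑ)/(1 − pₑ) = (0.51005 − 0.50654)/(1 − 0.50654) = 0.0071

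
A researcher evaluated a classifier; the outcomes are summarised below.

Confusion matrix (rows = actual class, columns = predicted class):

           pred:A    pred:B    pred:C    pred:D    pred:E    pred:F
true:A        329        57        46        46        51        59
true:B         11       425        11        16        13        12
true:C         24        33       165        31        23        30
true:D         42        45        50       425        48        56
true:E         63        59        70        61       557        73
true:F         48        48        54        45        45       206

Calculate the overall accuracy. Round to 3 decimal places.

0.624

Accuracy = trace / total = (329+425+165+425+557+206=2107) / 3377 = 2107/3377 = 0.624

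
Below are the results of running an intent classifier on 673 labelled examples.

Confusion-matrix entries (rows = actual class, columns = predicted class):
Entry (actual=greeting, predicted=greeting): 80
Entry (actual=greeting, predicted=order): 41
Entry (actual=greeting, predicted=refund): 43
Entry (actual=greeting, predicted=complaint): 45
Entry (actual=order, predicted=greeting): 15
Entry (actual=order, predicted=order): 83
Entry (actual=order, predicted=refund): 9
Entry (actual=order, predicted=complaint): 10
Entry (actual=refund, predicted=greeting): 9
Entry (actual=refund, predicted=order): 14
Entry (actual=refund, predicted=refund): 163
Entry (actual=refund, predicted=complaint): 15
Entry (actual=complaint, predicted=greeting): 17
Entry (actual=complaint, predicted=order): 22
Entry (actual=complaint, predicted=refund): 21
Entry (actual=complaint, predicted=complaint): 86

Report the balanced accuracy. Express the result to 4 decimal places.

Balanced accuracy = mean of per-class recall.
  greeting: recall = 80/209 = 0.38278
  order: recall = 83/117 = 0.70940
  refund: recall = 163/201 = 0.81095
  complaint: recall = 86/146 = 0.58904
Mean = (0.38278 + 0.70940 + 0.81095 + 0.58904) / 4 = 0.6230

0.6230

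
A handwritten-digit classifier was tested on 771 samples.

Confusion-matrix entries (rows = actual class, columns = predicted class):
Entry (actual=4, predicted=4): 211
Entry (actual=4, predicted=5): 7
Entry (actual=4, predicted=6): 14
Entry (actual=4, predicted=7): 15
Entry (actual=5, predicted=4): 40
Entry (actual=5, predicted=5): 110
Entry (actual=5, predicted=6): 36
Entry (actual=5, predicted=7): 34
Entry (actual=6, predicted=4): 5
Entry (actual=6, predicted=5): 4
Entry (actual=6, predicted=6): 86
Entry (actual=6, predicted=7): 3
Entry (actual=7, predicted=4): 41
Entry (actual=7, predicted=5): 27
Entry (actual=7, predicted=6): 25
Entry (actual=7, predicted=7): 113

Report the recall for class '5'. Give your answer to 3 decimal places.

0.500

One-vs-rest for '5': TP = diagonal; FP = other classes predicted '5'; FN = '5' predicted as other.
recall = TP/(TP+FN).
5: TP=110, FN=40+36+34=110 → 110/220 = 0.5000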